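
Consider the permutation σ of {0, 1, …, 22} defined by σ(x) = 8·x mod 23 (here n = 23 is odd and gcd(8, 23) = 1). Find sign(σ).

Orbit of 18 under x↦8x: [18, 6, 2, 16, 13, 12, 4]… (length divides ord_23(8)).
Decompose π into cycles: lengths [11, 11, 1] (3 cycles, including the fixed point 0).
23 − 3 = 20 transpositions; sign(π) = (−1)^20 = +1.
The Jacobi symbol (8|23) = +1 (Zolotarev) agrees.

+1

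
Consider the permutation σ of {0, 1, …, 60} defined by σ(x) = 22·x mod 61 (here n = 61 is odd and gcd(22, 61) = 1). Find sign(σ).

+1

Start at x=22: 22 → 57 → 34 → 16 → 47 → 58 → 56 → … (one orbit).
Cycle lengths of π_22 on ℤ/61ℤ: [15, 15, 15, 15, 1]; 5 cycles in total.
sign(π) = (−1)^{n − #cycles} = (−1)^{61−5} = (−1)^56 = +1.
(22|61)_J = +1 (Zolotarev's lemma cross-check).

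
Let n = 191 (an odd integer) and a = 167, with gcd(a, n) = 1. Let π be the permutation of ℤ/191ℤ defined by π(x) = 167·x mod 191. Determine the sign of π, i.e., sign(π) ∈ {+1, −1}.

Orbit of 160 under x↦167x: [160, 171, 98, 131, 103, 11, 118]… (length divides ord_191(167)).
π_167 has 2 disjoint cycles with lengths [190, 1] on {0,…,190}.
sign(π) = (−1)^{n − #cycles} = (−1)^{191−2} = (−1)^189 = -1.

-1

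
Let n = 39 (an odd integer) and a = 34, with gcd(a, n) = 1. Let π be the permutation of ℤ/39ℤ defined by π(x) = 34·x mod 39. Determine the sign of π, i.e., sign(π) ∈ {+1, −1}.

Trace 34: π^k(34) = [34, 25, 31, 1] for k=0..3.
Decompose π into cycles: lengths [4, 4, 4, 4, 4, 4, 4, 4, 4, 1, 1, 1] (12 cycles, including the fixed point 0).
39 − 12 = 27 transpositions; sign(π) = (−1)^27 = -1.
(34|39)_J = -1 (Zolotarev's lemma cross-check).

-1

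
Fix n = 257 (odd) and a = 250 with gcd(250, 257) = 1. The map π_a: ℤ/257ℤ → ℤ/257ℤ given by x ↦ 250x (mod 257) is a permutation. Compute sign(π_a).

Orbit of 196 under x↦250x: [196, 170, 95, 106, 29, 54, 136]… (length divides ord_257(250)).
Decompose π into cycles: lengths [256, 1] (2 cycles, including the fixed point 0).
Σ(ℓ_i−1) = 257−2 = 255; sign = (−1)^255 = -1.

-1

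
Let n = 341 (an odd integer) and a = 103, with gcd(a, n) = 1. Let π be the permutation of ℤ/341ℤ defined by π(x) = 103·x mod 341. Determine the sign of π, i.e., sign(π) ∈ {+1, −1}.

Orbit of 9 under x↦103x: [9, 245, 1, 103, 38, 163, 80]… (length divides ord_341(103)).
Cycle type of π: 15×22 + 5×2 + 1; total 25 cycles.
sign(π) = (−1)^{n − #cycles} = (−1)^{341−25} = (−1)^316 = +1.

+1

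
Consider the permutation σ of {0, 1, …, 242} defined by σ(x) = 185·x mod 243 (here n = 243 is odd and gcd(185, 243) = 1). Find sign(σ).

Start at x=100: 100 → 32 → 88 → 242 → 58 → 38 → 226 → … (one orbit).
π_185 has 6 disjoint cycles with lengths [162, 54, 18, 6, 2, 1] on {0,…,242}.
n − c = 243 − 6 = 237; sign = (−1)^237 = -1.

-1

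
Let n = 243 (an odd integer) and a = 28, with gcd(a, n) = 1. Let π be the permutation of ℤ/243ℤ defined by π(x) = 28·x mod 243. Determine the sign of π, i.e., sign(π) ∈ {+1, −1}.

+1

Trace 28: π^k(28) = [28, 55, 82, 109, 136, 163, 190] for k=0..6.
63 cycles of lengths [9, 9, 9, 9, 9, 9, 9, 9, 9, 9, 9, 9, 9, 9, 9, 9, 9, 9, 3, 3, 3, 3, 3, 3, 3, 3, 3, 3, 3, 3, 3, 3, 3, 3, 3, 3, 1, 1, 1, 1, 1, 1, 1, 1, 1, 1, 1, 1, 1, 1, 1, 1, 1, 1, 1, 1, 1, 1, 1, 1, 1, 1, 1].
63 cycles on 243: each ℓ→(−1)^(ℓ−1), product (−1)^180 = +1.
The Jacobi symbol (28|243) = +1 (Zolotarev) agrees.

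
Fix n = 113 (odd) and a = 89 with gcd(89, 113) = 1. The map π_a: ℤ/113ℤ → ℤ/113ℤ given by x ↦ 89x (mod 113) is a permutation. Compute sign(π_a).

Trace 79: π^k(79) = [79, 25, 78, 49, 67, 87, 59] for k=0..6.
Cycle type of π: 112 + 1; total 2 cycles.
2 cycles on 113: each ℓ→(−1)^(ℓ−1), product (−1)^111 = -1.
Zolotarev: (89|113) = -1, matching the cycle-count sign.

-1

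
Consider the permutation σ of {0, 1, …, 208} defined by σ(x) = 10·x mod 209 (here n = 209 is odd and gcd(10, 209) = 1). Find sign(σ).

+1

Start at x=208: 208 → 199 → 109 → 45 → 32 → 111 → 65 → … (one orbit).
17 cycles of lengths [18, 18, 18, 18, 18, 18, 18, 18, 18, 18, 18, 2, 2, 2, 2, 2, 1].
Σ(ℓ_i−1) = 209−17 = 192; sign = (−1)^192 = +1.
(10|209)_J = +1 (Zolotarev's lemma cross-check).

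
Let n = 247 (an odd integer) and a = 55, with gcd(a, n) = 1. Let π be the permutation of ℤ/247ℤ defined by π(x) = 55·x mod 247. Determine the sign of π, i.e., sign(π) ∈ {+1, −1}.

+1

Trace 16: π^k(16) = [16, 139, 235, 81, 9, 1, 55] for k=0..6.
Cycle lengths of π_55 on ℤ/247ℤ: [9, 9, 9, 9, 9, 9, 9, 9, 9, 9, 9, 9, 9, 9, 9, 9, 9, 9, 9, 9, 9, 9, 9, 9, 9, 9, 3, 3, 3, 3, 1]; 31 cycles in total.
With 31 cycles on 247 points, sign = (−1)^{247−31} = +1.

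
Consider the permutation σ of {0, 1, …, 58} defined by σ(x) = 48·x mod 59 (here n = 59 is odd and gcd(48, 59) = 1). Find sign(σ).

+1

Start at x=19: 19 → 27 → 57 → 22 → 53 → 7 → 41 → … (one orbit).
3 cycles of lengths [29, 29, 1].
n − c = 59 − 3 = 56; sign = (−1)^56 = +1.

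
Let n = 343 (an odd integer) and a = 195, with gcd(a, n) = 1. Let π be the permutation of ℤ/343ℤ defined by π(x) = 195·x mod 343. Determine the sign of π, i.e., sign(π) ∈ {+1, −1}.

-1

Orbit of 293 under x↦195x: [293, 197, 342, 148, 48, 99, 97]… (length divides ord_343(195)).
The orbit structure of x ↦ 195x mod 343: 46 orbits of sizes [14, 14, 14, 14, 14, 14, 14, 14, 14, 14, 14, 14, 14, 14, 14, 14, 14, 14, 14, 14, 14, 2, 2, 2, 2, 2, 2, 2, 2, 2, 2, 2, 2, 2, 2, 2, 2, 2, 2, 2, 2, 2, 2, 2, 2, 1].
343 − 46 = 297 transpositions; sign(π) = (−1)^297 = -1.
The Jacobi symbol (195|343) = -1 (Zolotarev) agrees.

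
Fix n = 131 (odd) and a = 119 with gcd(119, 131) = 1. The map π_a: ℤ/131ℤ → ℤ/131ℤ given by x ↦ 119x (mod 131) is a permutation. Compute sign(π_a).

Start at x=129: 129 → 24 → 105 → 50 → 55 → 126 → 60 → … (one orbit).
Cycle lengths of π_119 on ℤ/131ℤ: [130, 1]; 2 cycles in total.
Σ(ℓ_i−1) = 131−2 = 129; sign = (−1)^129 = -1.
(119|131)_J = -1 (Zolotarev's lemma cross-check).

-1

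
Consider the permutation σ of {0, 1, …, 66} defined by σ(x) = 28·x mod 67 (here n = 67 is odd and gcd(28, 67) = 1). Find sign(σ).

Trace 25: π^k(25) = [25, 30, 36, 3, 17, 7, 62] for k=0..6.
Decompose π into cycles: lengths [66, 1] (2 cycles, including the fixed point 0).
67 − 2 = 65 transpositions; sign(π) = (−1)^65 = -1.
Check: (28/67) = -1 by Zolotarev.

-1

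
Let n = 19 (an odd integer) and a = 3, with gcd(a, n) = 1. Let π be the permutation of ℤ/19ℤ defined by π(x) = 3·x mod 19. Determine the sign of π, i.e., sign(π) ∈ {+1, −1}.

Orbit of 3 under x↦3x: [3, 9, 8, 5, 15, 7, 2]… (length divides ord_19(3)).
π_3 has 2 disjoint cycles with lengths [18, 1] on {0,…,18}.
Σ(ℓ_i−1) = 19−2 = 17; sign = (−1)^17 = -1.
The Jacobi symbol (3|19) = -1 (Zolotarev) agrees.

-1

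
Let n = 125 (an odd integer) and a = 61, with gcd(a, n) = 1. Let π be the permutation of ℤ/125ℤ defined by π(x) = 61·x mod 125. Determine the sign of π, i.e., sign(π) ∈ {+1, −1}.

+1

Trace 91: π^k(91) = [91, 51, 111, 21, 31, 16, 101] for k=0..6.
Cycle type of π: 25×4 + 5×4 + 1×5; total 13 cycles.
Σ(ℓ_i−1) = 125−13 = 112; sign = (−1)^112 = +1.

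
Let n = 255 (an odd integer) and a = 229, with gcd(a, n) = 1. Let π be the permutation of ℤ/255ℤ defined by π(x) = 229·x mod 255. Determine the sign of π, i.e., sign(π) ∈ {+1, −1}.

+1

Trace 19: π^k(19) = [19, 16, 94, 106, 49, 1, 229] for k=0..6.
39 cycles of lengths [8, 8, 8, 8, 8, 8, 8, 8, 8, 8, 8, 8, 8, 8, 8, 8, 8, 8, 8, 8, 8, 8, 8, 8, 8, 8, 8, 8, 8, 8, 2, 2, 2, 2, 2, 2, 1, 1, 1].
39 cycles on 255: each ℓ→(−1)^(ℓ−1), product (−1)^216 = +1.
Zolotarev: (229|255) = +1, matching the cycle-count sign.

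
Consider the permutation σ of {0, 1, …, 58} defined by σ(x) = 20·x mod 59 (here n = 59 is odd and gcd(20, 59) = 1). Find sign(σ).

+1

Orbit of 21 under x↦20x: [21, 7, 22, 27, 9, 3, 1]… (length divides ord_59(20)).
π_20 has 3 disjoint cycles with lengths [29, 29, 1] on {0,…,58}.
n − c = 59 − 3 = 56; sign = (−1)^56 = +1.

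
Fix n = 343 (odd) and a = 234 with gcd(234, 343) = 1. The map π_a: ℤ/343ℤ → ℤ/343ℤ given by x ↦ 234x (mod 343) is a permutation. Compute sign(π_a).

Trace 226: π^k(226) = [226, 62, 102, 201, 43, 115, 156] for k=0..6.
Cycle lengths of π_234 on ℤ/343ℤ: [294, 42, 6, 1]; 4 cycles in total.
Σ(ℓ_i−1) = 343−4 = 339; sign = (−1)^339 = -1.
Check: (234/343) = -1 by Zolotarev.

-1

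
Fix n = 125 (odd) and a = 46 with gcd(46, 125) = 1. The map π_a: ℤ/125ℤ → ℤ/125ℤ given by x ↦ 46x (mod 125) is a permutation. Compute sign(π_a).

+1

Start at x=41: 41 → 11 → 6 → 26 → 71 → 16 → 111 → … (one orbit).
13 cycles of lengths [25, 25, 25, 25, 5, 5, 5, 5, 1, 1, 1, 1, 1].
With 13 cycles on 125 points, sign = (−1)^{125−13} = +1.
Zolotarev: (46|125) = +1, matching the cycle-count sign.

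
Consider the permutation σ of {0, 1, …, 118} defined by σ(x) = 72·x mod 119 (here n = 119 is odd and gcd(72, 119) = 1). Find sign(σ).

+1

Trace 50: π^k(50) = [50, 30, 18, 106, 16, 81, 1] for k=0..6.
π_72 has 15 disjoint cycles with lengths [12, 12, 12, 12, 12, 12, 12, 12, 4, 4, 4, 4, 3, 3, 1] on {0,…,118}.
Σ(ℓ_i−1) = 119−15 = 104; sign = (−1)^104 = +1.
Check: (72/119) = +1 by Zolotarev.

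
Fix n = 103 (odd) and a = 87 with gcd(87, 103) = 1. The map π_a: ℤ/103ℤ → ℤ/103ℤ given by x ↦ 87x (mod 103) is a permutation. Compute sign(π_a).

-1

Start at x=83: 83 → 11 → 30 → 35 → 58 → 102 → 16 → … (one orbit).
2 cycles of lengths [102, 1].
103 − 2 = 101 transpositions; sign(π) = (−1)^101 = -1.
Check: (87/103) = -1 by Zolotarev.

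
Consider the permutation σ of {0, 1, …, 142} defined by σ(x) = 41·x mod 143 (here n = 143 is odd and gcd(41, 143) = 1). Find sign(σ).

+1

Trace 25: π^k(25) = [25, 24, 126, 18, 23, 85, 53] for k=0..6.
Cycle lengths of π_41 on ℤ/143ℤ: [60, 60, 12, 10, 1]; 5 cycles in total.
5 cycles on 143: each ℓ→(−1)^(ℓ−1), product (−1)^138 = +1.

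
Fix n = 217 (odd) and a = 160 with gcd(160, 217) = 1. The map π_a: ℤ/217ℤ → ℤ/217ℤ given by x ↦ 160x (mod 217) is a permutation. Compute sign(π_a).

Orbit of 160 under x↦160x: [160, 211, 125, 36, 118, 1]… (length divides ord_217(160)).
The orbit structure of x ↦ 160x mod 217: 44 orbits of sizes [6, 6, 6, 6, 6, 6, 6, 6, 6, 6, 6, 6, 6, 6, 6, 6, 6, 6, 6, 6, 6, 6, 6, 6, 6, 6, 6, 6, 6, 6, 3, 3, 3, 3, 3, 3, 3, 3, 3, 3, 2, 2, 2, 1].
Σ(ℓ_i−1) = 217−44 = 173; sign = (−1)^173 = -1.
Via Zolotarev, sign(π_{160}) = (160|217) = -1.

-1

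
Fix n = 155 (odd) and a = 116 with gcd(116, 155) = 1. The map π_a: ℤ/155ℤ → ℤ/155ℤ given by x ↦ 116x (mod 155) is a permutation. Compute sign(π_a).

-1

Orbit of 101 under x↦116x: [101, 91, 16, 151, 1, 116, 126]… (length divides ord_155(116)).
The orbit structure of x ↦ 116x mod 155: 20 orbits of sizes [10, 10, 10, 10, 10, 10, 10, 10, 10, 10, 10, 10, 10, 10, 10, 1, 1, 1, 1, 1].
Σ(ℓ_i−1) = 155−20 = 135; sign = (−1)^135 = -1.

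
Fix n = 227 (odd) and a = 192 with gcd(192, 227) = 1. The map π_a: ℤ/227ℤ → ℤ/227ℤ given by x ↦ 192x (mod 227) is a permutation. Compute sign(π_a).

+1

Trace 166: π^k(166) = [166, 92, 185, 108, 79, 186, 73] for k=0..6.
π_192 has 3 disjoint cycles with lengths [113, 113, 1] on {0,…,226}.
Σ(ℓ_i−1) = 227−3 = 224; sign = (−1)^224 = +1.
Check: (192/227) = +1 by Zolotarev.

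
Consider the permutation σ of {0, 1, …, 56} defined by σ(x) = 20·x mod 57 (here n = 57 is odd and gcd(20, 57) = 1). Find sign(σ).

Start at x=20: 20 → 1 → 20 (one orbit).
Cycle type of π: 2×19 + 1×19; total 38 cycles.
38 cycles on 57: each ℓ→(−1)^(ℓ−1), product (−1)^19 = -1.
The Jacobi symbol (20|57) = -1 (Zolotarev) agrees.

-1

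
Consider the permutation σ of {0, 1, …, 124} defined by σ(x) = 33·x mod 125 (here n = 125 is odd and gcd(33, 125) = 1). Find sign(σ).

-1

Trace 106: π^k(106) = [106, 123, 59, 72, 1, 33, 89] for k=0..6.
4 cycles of lengths [100, 20, 4, 1].
4 cycles on 125: each ℓ→(−1)^(ℓ−1), product (−1)^121 = -1.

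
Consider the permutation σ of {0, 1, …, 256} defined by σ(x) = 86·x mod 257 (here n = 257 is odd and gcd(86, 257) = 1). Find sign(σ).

-1

Start at x=66: 66 → 22 → 93 → 31 → 96 → 32 → 182 → … (one orbit).
Cycle lengths of π_86 on ℤ/257ℤ: [256, 1]; 2 cycles in total.
n − c = 257 − 2 = 255; sign = (−1)^255 = -1.
Check: (86/257) = -1 by Zolotarev.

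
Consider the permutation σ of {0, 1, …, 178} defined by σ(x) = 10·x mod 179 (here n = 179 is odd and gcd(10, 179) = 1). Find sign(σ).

Start at x=151: 151 → 78 → 64 → 103 → 135 → 97 → 75 → … (one orbit).
2 cycles of lengths [178, 1].
sign(π) = (−1)^{n − #cycles} = (−1)^{179−2} = (−1)^177 = -1.

-1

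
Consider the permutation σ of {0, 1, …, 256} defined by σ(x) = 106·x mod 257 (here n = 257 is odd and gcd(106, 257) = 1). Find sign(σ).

Trace 93: π^k(93) = [93, 92, 243, 58, 237, 193, 155] for k=0..6.
2 cycles of lengths [256, 1].
With 2 cycles on 257 points, sign = (−1)^{257−2} = -1.
Zolotarev: (106|257) = -1, matching the cycle-count sign.

-1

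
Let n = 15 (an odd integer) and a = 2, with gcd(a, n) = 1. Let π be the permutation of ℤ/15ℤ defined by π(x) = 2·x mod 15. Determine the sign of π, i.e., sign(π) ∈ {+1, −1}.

Trace 4: π^k(4) = [4, 8, 1, 2] for k=0..3.
The orbit structure of x ↦ 2x mod 15: 5 orbits of sizes [4, 4, 4, 2, 1].
Σ(ℓ_i−1) = 15−5 = 10; sign = (−1)^10 = +1.
Via Zolotarev, sign(π_{2}) = (2|15) = +1.

+1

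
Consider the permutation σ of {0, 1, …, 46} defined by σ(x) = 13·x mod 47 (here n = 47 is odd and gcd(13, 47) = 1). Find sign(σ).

Start at x=12: 12 → 15 → 7 → 44 → 8 → 10 → 36 → … (one orbit).
2 cycles of lengths [46, 1].
47 − 2 = 45 transpositions; sign(π) = (−1)^45 = -1.
Check: (13/47) = -1 by Zolotarev.

-1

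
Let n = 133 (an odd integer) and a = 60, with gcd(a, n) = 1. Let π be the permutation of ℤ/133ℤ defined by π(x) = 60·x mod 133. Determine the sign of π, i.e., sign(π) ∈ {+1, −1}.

-1

Trace 9: π^k(9) = [9, 8, 81, 72, 64, 116, 44] for k=0..6.
The orbit structure of x ↦ 60x mod 133: 10 orbits of sizes [18, 18, 18, 18, 18, 18, 18, 3, 3, 1].
n − c = 133 − 10 = 123; sign = (−1)^123 = -1.
Check: (60/133) = -1 by Zolotarev.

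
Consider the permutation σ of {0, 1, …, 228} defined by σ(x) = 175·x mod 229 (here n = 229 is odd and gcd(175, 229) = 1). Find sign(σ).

Start at x=16: 16 → 52 → 169 → 34 → 225 → 216 → 15 → … (one orbit).
4 cycles of lengths [76, 76, 76, 1].
sign(π) = (−1)^{n − #cycles} = (−1)^{229−4} = (−1)^225 = -1.

-1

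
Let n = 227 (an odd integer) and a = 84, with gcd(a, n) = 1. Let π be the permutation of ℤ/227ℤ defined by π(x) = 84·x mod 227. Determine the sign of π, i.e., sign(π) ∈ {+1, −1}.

+1

Orbit of 182 under x↦84x: [182, 79, 53, 139, 99, 144, 65]… (length divides ord_227(84)).
Cycle type of π: 113×2 + 1; total 3 cycles.
3 cycles on 227: each ℓ→(−1)^(ℓ−1), product (−1)^224 = +1.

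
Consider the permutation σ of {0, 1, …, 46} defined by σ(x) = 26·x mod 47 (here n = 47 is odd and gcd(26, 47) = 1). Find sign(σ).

Start at x=27: 27 → 44 → 16 → 40 → 6 → 15 → 14 → … (one orbit).
Cycle type of π: 46 + 1; total 2 cycles.
47 − 2 = 45 transpositions; sign(π) = (−1)^45 = -1.
Check: (26/47) = -1 by Zolotarev.

-1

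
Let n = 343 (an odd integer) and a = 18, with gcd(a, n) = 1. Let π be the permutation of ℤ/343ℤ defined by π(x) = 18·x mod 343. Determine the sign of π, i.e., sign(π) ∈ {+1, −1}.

Start at x=324: 324 → 1 → 18 → 324 (one orbit).
Decompose π into cycles: lengths [3, 3, 3, 3, 3, 3, 3, 3, 3, 3, 3, 3, 3, 3, 3, 3, 3, 3, 3, 3, 3, 3, 3, 3, 3, 3, 3, 3, 3, 3, 3, 3, 3, 3, 3, 3, 3, 3, 3, 3, 3, 3, 3, 3, 3, 3, 3, 3, 3, 3, 3, 3, 3, 3, 3, 3, 3, 3, 3, 3, 3, 3, 3, 3, 3, 3, 3, 3, 3, 3, 3, 3, 3, 3, 3, 3, 3, 3, 3, 3, 3, 3, 3, 3, 3, 3, 3, 3, 3, 3, 3, 3, 3, 3, 3, 3, 3, 3, 3, 3, 3, 3, 3, 3, 3, 3, 3, 3, 3, 3, 3, 3, 3, 3, 1] (115 cycles, including the fixed point 0).
With 115 cycles on 343 points, sign = (−1)^{343−115} = +1.
Zolotarev: (18|343) = +1, matching the cycle-count sign.

+1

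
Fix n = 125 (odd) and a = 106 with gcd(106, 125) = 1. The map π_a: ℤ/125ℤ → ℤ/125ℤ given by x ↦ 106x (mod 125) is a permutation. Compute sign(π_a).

Start at x=11: 11 → 41 → 96 → 51 → 31 → 36 → 66 → … (one orbit).
Cycle lengths of π_106 on ℤ/125ℤ: [25, 25, 25, 25, 5, 5, 5, 5, 1, 1, 1, 1, 1]; 13 cycles in total.
n − c = 125 − 13 = 112; sign = (−1)^112 = +1.

+1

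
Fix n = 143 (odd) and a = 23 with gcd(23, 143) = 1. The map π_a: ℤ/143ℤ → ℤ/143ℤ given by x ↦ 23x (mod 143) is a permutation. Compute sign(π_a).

+1

Trace 100: π^k(100) = [100, 12, 133, 56, 1, 23] for k=0..5.
Cycle lengths of π_23 on ℤ/143ℤ: [6, 6, 6, 6, 6, 6, 6, 6, 6, 6, 6, 6, 6, 6, 6, 6, 6, 6, 6, 6, 6, 6, 1, 1, 1, 1, 1, 1, 1, 1, 1, 1, 1]; 33 cycles in total.
With 33 cycles on 143 points, sign = (−1)^{143−33} = +1.
Zolotarev: (23|143) = +1, matching the cycle-count sign.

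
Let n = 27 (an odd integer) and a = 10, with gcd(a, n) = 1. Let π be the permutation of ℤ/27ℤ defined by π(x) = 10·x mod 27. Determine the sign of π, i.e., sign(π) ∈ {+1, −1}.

Start at x=19: 19 → 1 → 10 → 19 (one orbit).
The orbit structure of x ↦ 10x mod 27: 15 orbits of sizes [3, 3, 3, 3, 3, 3, 1, 1, 1, 1, 1, 1, 1, 1, 1].
With 15 cycles on 27 points, sign = (−1)^{27−15} = +1.

+1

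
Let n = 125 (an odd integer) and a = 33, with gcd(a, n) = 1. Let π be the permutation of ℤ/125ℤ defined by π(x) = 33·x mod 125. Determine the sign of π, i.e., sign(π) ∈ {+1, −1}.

-1

Orbit of 14 under x↦33x: [14, 87, 121, 118, 19, 2, 66]… (length divides ord_125(33)).
The orbit structure of x ↦ 33x mod 125: 4 orbits of sizes [100, 20, 4, 1].
4 cycles on 125: each ℓ→(−1)^(ℓ−1), product (−1)^121 = -1.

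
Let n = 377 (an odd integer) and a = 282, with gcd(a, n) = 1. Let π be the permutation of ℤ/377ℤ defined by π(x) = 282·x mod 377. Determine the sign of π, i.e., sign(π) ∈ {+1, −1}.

-1

Orbit of 9 under x↦282x: [9, 276, 170, 61, 237, 105, 204]… (length divides ord_377(282)).
10 cycles of lengths [84, 84, 84, 84, 28, 3, 3, 3, 3, 1].
n − c = 377 − 10 = 367; sign = (−1)^367 = -1.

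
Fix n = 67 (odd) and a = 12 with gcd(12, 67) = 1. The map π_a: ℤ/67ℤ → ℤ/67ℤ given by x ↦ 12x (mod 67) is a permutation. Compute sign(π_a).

-1

Orbit of 55 under x↦12x: [55, 57, 14, 34, 6, 5, 60]… (length divides ord_67(12)).
Cycle lengths of π_12 on ℤ/67ℤ: [66, 1]; 2 cycles in total.
sign(π) = (−1)^{n − #cycles} = (−1)^{67−2} = (−1)^65 = -1.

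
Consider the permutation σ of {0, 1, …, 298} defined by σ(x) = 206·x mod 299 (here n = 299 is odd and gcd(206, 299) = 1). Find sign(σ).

Trace 1: π^k(1) = [1, 206, 277, 252, 185, 137, 116] for k=0..6.
π_206 has 35 disjoint cycles with lengths [12, 12, 12, 12, 12, 12, 12, 12, 12, 12, 12, 12, 12, 12, 12, 12, 12, 12, 12, 12, 12, 12, 12, 2, 2, 2, 2, 2, 2, 2, 2, 2, 2, 2, 1] on {0,…,298}.
299 − 35 = 264 transpositions; sign(π) = (−1)^264 = +1.

+1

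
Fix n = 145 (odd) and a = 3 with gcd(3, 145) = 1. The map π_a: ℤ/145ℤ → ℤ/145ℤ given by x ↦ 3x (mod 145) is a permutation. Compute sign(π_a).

+1

Orbit of 129 under x↦3x: [129, 97, 1, 3, 9, 27, 81]… (length divides ord_145(3)).
Cycle lengths of π_3 on ℤ/145ℤ: [28, 28, 28, 28, 28, 4, 1]; 7 cycles in total.
n − c = 145 − 7 = 138; sign = (−1)^138 = +1.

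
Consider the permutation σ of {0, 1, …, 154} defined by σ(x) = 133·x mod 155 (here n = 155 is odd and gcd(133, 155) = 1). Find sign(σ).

Trace 4: π^k(4) = [4, 67, 76, 33, 49, 7, 1] for k=0..6.
π_133 has 6 disjoint cycles with lengths [60, 60, 15, 15, 4, 1] on {0,…,154}.
6 cycles on 155: each ℓ→(−1)^(ℓ−1), product (−1)^149 = -1.
Zolotarev: (133|155) = -1, matching the cycle-count sign.

-1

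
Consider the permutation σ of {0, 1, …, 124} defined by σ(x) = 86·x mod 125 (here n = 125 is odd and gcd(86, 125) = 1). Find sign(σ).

Trace 31: π^k(31) = [31, 41, 26, 111, 46, 81, 91] for k=0..6.
Cycle lengths of π_86 on ℤ/125ℤ: [25, 25, 25, 25, 5, 5, 5, 5, 1, 1, 1, 1, 1]; 13 cycles in total.
With 13 cycles on 125 points, sign = (−1)^{125−13} = +1.

+1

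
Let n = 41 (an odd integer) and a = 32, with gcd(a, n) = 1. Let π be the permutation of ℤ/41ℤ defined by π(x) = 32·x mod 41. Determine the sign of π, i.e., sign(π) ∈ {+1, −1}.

+1

Trace 32: π^k(32) = [32, 40, 9, 1] for k=0..3.
Cycle lengths of π_32 on ℤ/41ℤ: [4, 4, 4, 4, 4, 4, 4, 4, 4, 4, 1]; 11 cycles in total.
11 cycles on 41: each ℓ→(−1)^(ℓ−1), product (−1)^30 = +1.
Via Zolotarev, sign(π_{32}) = (32|41) = +1.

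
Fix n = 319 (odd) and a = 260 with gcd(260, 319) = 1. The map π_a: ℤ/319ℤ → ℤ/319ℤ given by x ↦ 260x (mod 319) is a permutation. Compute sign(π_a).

-1

Orbit of 1 under x↦260x: [1, 260, 291, 57, 146, 318, 59]… (length divides ord_319(260)).
44 cycles of lengths [10, 10, 10, 10, 10, 10, 10, 10, 10, 10, 10, 10, 10, 10, 10, 10, 10, 10, 10, 10, 10, 10, 10, 10, 10, 10, 10, 10, 10, 2, 2, 2, 2, 2, 2, 2, 2, 2, 2, 2, 2, 2, 2, 1].
44 cycles on 319: each ℓ→(−1)^(ℓ−1), product (−1)^275 = -1.
(260|319)_J = -1 (Zolotarev's lemma cross-check).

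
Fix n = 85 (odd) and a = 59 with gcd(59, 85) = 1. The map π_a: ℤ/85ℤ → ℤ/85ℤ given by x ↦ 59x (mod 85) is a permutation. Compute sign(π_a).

Start at x=59: 59 → 81 → 19 → 16 → 9 → 21 → 49 → … (one orbit).
13 cycles of lengths [8, 8, 8, 8, 8, 8, 8, 8, 8, 8, 2, 2, 1].
Σ(ℓ_i−1) = 85−13 = 72; sign = (−1)^72 = +1.

+1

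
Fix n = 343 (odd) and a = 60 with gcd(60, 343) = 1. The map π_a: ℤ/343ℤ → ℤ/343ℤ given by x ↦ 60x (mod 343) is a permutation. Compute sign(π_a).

+1

Start at x=246: 246 → 11 → 317 → 155 → 39 → 282 → 113 → … (one orbit).
Cycle lengths of π_60 on ℤ/343ℤ: [147, 147, 21, 21, 3, 3, 1]; 7 cycles in total.
sign(π) = (−1)^{n − #cycles} = (−1)^{343−7} = (−1)^336 = +1.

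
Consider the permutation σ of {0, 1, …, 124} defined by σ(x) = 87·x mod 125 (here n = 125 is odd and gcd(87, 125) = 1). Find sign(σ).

Trace 66: π^k(66) = [66, 117, 54, 73, 101, 37, 94] for k=0..6.
π_87 has 4 disjoint cycles with lengths [100, 20, 4, 1] on {0,…,124}.
Σ(ℓ_i−1) = 125−4 = 121; sign = (−1)^121 = -1.

-1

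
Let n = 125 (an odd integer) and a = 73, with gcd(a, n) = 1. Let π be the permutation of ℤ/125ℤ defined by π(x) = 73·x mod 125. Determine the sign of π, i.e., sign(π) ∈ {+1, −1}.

-1

Orbit of 18 under x↦73x: [18, 64, 47, 56, 88, 49, 77]… (length divides ord_125(73)).
Cycle lengths of π_73 on ℤ/125ℤ: [100, 20, 4, 1]; 4 cycles in total.
n − c = 125 − 4 = 121; sign = (−1)^121 = -1.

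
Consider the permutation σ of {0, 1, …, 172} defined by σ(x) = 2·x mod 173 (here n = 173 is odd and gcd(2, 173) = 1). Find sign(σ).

-1

Orbit of 150 under x↦2x: [150, 127, 81, 162, 151, 129, 85]… (length divides ord_173(2)).
The orbit structure of x ↦ 2x mod 173: 2 orbits of sizes [172, 1].
Σ(ℓ_i−1) = 173−2 = 171; sign = (−1)^171 = -1.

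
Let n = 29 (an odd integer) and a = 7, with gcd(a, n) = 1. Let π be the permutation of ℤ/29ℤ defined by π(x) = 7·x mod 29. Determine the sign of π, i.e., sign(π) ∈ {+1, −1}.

Orbit of 20 under x↦7x: [20, 24, 23, 16, 25, 1, 7]… (length divides ord_29(7)).
Decompose π into cycles: lengths [7, 7, 7, 7, 1] (5 cycles, including the fixed point 0).
n − c = 29 − 5 = 24; sign = (−1)^24 = +1.
Check: (7/29) = +1 by Zolotarev.

+1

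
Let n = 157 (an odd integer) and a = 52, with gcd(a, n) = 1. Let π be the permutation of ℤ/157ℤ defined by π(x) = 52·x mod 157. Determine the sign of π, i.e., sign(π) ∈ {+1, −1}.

+1

Trace 39: π^k(39) = [39, 144, 109, 16, 47, 89, 75] for k=0..6.
Cycle lengths of π_52 on ℤ/157ℤ: [39, 39, 39, 39, 1]; 5 cycles in total.
sign(π) = (−1)^{n − #cycles} = (−1)^{157−5} = (−1)^152 = +1.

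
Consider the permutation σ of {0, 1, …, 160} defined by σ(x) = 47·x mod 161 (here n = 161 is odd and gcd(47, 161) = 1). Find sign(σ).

Trace 93: π^k(93) = [93, 24, 1, 47, 116, 139] for k=0..5.
Decompose π into cycles: lengths [6, 6, 6, 6, 6, 6, 6, 6, 6, 6, 6, 6, 6, 6, 6, 6, 6, 6, 6, 6, 6, 6, 6, 1, 1, 1, 1, 1, 1, 1, 1, 1, 1, 1, 1, 1, 1, 1, 1, 1, 1, 1, 1, 1, 1, 1] (46 cycles, including the fixed point 0).
With 46 cycles on 161 points, sign = (−1)^{161−46} = -1.
Via Zolotarev, sign(π_{47}) = (47|161) = -1.

-1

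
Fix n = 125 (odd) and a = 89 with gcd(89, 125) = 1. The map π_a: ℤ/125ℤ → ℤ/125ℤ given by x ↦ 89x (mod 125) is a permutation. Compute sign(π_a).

+1

Orbit of 79 under x↦89x: [79, 31, 9, 51, 39, 96, 44]… (length divides ord_125(89)).
7 cycles of lengths [50, 50, 10, 10, 2, 2, 1].
n − c = 125 − 7 = 118; sign = (−1)^118 = +1.
(89|125)_J = +1 (Zolotarev's lemma cross-check).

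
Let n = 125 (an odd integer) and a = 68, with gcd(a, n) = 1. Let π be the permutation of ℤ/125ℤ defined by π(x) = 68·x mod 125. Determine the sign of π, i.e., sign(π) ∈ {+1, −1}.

-1

Start at x=57: 57 → 1 → 68 → 124 → 57 (one orbit).
Cycle type of π: 4×31 + 1; total 32 cycles.
32 cycles on 125: each ℓ→(−1)^(ℓ−1), product (−1)^93 = -1.
(68|125)_J = -1 (Zolotarev's lemma cross-check).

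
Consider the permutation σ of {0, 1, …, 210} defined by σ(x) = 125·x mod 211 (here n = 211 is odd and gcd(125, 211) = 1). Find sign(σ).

+1

Start at x=76: 76 → 5 → 203 → 55 → 123 → 183 → 87 → … (one orbit).
7 cycles of lengths [35, 35, 35, 35, 35, 35, 1].
Σ(ℓ_i−1) = 211−7 = 204; sign = (−1)^204 = +1.
Via Zolotarev, sign(π_{125}) = (125|211) = +1.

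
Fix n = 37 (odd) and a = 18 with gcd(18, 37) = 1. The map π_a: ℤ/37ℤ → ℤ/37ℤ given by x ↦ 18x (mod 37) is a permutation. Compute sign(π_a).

Trace 36: π^k(36) = [36, 19, 9, 14, 30, 22, 26] for k=0..6.
2 cycles of lengths [36, 1].
sign(π) = (−1)^{n − #cycles} = (−1)^{37−2} = (−1)^35 = -1.

-1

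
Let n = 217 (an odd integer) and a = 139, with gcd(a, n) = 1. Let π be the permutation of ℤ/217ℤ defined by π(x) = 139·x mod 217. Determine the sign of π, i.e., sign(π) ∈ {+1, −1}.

+1

Orbit of 209 under x↦139x: [209, 190, 153, 1, 139, 8, 27]… (length divides ord_217(139)).
Cycle type of π: 10×21 + 2×3 + 1; total 25 cycles.
n − c = 217 − 25 = 192; sign = (−1)^192 = +1.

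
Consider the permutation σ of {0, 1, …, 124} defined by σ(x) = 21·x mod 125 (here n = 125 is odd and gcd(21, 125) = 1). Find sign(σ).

Trace 76: π^k(76) = [76, 96, 16, 86, 56, 51, 71] for k=0..6.
Cycle type of π: 25×4 + 5×4 + 1×5; total 13 cycles.
125 − 13 = 112 transpositions; sign(π) = (−1)^112 = +1.

+1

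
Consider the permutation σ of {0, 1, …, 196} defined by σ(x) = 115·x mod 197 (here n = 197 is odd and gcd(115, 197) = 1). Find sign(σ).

-1

Trace 147: π^k(147) = [147, 160, 79, 23, 84, 7, 17] for k=0..6.
The orbit structure of x ↦ 115x mod 197: 2 orbits of sizes [196, 1].
With 2 cycles on 197 points, sign = (−1)^{197−2} = -1.
Via Zolotarev, sign(π_{115}) = (115|197) = -1.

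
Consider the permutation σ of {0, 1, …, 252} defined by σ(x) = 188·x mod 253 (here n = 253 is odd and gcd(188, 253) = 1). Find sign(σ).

+1

Trace 78: π^k(78) = [78, 243, 144, 1, 188, 177, 133] for k=0..6.
Decompose π into cycles: lengths [11, 11, 11, 11, 11, 11, 11, 11, 11, 11, 11, 11, 11, 11, 11, 11, 11, 11, 11, 11, 11, 11, 1, 1, 1, 1, 1, 1, 1, 1, 1, 1, 1] (33 cycles, including the fixed point 0).
253 − 33 = 220 transpositions; sign(π) = (−1)^220 = +1.
Via Zolotarev, sign(π_{188}) = (188|253) = +1.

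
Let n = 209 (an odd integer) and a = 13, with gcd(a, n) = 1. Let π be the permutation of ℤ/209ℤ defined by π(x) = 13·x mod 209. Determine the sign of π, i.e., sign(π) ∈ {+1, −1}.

Start at x=58: 58 → 127 → 188 → 145 → 4 → 52 → 49 → … (one orbit).
Cycle lengths of π_13 on ℤ/209ℤ: [90, 90, 18, 10, 1]; 5 cycles in total.
With 5 cycles on 209 points, sign = (−1)^{209−5} = +1.
Check: (13/209) = +1 by Zolotarev.

+1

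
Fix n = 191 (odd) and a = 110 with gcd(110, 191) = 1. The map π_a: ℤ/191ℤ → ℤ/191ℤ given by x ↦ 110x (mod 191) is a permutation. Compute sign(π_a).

-1

Orbit of 187 under x↦110x: [187, 133, 114, 125, 189, 162, 57]… (length divides ord_191(110)).
The orbit structure of x ↦ 110x mod 191: 2 orbits of sizes [190, 1].
With 2 cycles on 191 points, sign = (−1)^{191−2} = -1.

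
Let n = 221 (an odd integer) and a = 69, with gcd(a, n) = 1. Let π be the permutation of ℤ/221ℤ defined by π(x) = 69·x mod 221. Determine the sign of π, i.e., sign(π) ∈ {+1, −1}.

Trace 120: π^k(120) = [120, 103, 35, 205, 1, 69] for k=0..5.
51 cycles of lengths [6, 6, 6, 6, 6, 6, 6, 6, 6, 6, 6, 6, 6, 6, 6, 6, 6, 6, 6, 6, 6, 6, 6, 6, 6, 6, 6, 6, 6, 6, 6, 6, 6, 6, 1, 1, 1, 1, 1, 1, 1, 1, 1, 1, 1, 1, 1, 1, 1, 1, 1].
221 − 51 = 170 transpositions; sign(π) = (−1)^170 = +1.

+1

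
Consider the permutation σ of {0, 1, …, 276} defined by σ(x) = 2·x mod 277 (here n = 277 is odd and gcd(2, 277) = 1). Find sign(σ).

Trace 261: π^k(261) = [261, 245, 213, 149, 21, 42, 84] for k=0..6.
π_2 has 4 disjoint cycles with lengths [92, 92, 92, 1] on {0,…,276}.
277 − 4 = 273 transpositions; sign(π) = (−1)^273 = -1.

-1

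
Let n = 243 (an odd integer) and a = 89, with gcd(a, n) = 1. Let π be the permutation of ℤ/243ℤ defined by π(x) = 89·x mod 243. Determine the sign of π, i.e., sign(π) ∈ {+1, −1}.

Start at x=172: 172 → 242 → 154 → 98 → 217 → 116 → 118 → … (one orbit).
14 cycles of lengths [54, 54, 54, 18, 18, 18, 6, 6, 6, 2, 2, 2, 2, 1].
With 14 cycles on 243 points, sign = (−1)^{243−14} = -1.
(89|243)_J = -1 (Zolotarev's lemma cross-check).

-1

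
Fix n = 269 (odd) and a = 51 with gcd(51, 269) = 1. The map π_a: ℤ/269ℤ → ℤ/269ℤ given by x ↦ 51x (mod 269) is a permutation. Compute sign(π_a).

+1

Trace 218: π^k(218) = [218, 89, 235, 149, 67, 189, 224] for k=0..6.
Cycle lengths of π_51 on ℤ/269ℤ: [134, 134, 1]; 3 cycles in total.
sign(π) = (−1)^{n − #cycles} = (−1)^{269−3} = (−1)^266 = +1.
Zolotarev: (51|269) = +1, matching the cycle-count sign.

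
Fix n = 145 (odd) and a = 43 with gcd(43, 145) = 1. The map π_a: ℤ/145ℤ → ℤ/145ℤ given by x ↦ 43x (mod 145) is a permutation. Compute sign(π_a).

+1

Trace 133: π^k(133) = [133, 64, 142, 16, 108, 4, 27] for k=0..6.
π_43 has 7 disjoint cycles with lengths [28, 28, 28, 28, 28, 4, 1] on {0,…,144}.
145 − 7 = 138 transpositions; sign(π) = (−1)^138 = +1.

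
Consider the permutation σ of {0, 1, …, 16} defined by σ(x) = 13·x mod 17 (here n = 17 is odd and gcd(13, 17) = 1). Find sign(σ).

+1

Orbit of 1 under x↦13x: [1, 13, 16, 4]… (length divides ord_17(13)).
5 cycles of lengths [4, 4, 4, 4, 1].
sign(π) = (−1)^{n − #cycles} = (−1)^{17−5} = (−1)^12 = +1.
Zolotarev: (13|17) = +1, matching the cycle-count sign.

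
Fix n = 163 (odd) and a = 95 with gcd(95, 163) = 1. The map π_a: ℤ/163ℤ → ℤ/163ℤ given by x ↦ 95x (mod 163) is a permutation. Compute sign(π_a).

+1

Orbit of 34 under x↦95x: [34, 133, 84, 156, 150, 69, 35]… (length divides ord_163(95)).
π_95 has 3 disjoint cycles with lengths [81, 81, 1] on {0,…,162}.
sign(π) = (−1)^{n − #cycles} = (−1)^{163−3} = (−1)^160 = +1.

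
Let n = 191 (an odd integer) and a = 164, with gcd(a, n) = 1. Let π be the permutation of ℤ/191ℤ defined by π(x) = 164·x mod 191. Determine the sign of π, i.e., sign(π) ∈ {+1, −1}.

-1

Start at x=117: 117 → 88 → 107 → 167 → 75 → 76 → 49 → … (one orbit).
Cycle lengths of π_164 on ℤ/191ℤ: [190, 1]; 2 cycles in total.
sign(π) = (−1)^{n − #cycles} = (−1)^{191−2} = (−1)^189 = -1.
The Jacobi symbol (164|191) = -1 (Zolotarev) agrees.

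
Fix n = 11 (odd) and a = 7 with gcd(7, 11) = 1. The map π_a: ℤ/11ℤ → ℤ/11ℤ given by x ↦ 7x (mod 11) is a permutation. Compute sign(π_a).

-1

Orbit of 5 under x↦7x: [5, 2, 3, 10, 4, 6, 9]… (length divides ord_11(7)).
2 cycles of lengths [10, 1].
2 cycles on 11: each ℓ→(−1)^(ℓ−1), product (−1)^9 = -1.
The Jacobi symbol (7|11) = -1 (Zolotarev) agrees.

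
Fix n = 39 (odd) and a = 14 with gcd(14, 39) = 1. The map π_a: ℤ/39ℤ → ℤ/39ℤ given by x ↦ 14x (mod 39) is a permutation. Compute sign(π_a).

-1

Start at x=1: 1 → 14 → 1 (one orbit).
26 cycles of lengths [2, 2, 2, 2, 2, 2, 2, 2, 2, 2, 2, 2, 2, 1, 1, 1, 1, 1, 1, 1, 1, 1, 1, 1, 1, 1].
39 − 26 = 13 transpositions; sign(π) = (−1)^13 = -1.
(14|39)_J = -1 (Zolotarev's lemma cross-check).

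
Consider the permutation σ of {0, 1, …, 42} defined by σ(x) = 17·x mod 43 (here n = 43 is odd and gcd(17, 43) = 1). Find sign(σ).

+1

Trace 10: π^k(10) = [10, 41, 9, 24, 21, 13, 6] for k=0..6.
The orbit structure of x ↦ 17x mod 43: 3 orbits of sizes [21, 21, 1].
43 − 3 = 40 transpositions; sign(π) = (−1)^40 = +1.
Via Zolotarev, sign(π_{17}) = (17|43) = +1.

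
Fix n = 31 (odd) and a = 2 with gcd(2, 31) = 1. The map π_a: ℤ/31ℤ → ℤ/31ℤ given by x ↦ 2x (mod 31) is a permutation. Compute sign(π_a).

+1

Start at x=4: 4 → 8 → 16 → 1 → 2 → 4 (one orbit).
Cycle type of π: 5×6 + 1; total 7 cycles.
Σ(ℓ_i−1) = 31−7 = 24; sign = (−1)^24 = +1.
Check: (2/31) = +1 by Zolotarev.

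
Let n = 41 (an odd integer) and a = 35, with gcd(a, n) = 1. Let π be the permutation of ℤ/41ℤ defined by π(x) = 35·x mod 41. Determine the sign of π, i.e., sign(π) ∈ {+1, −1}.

Orbit of 31 under x↦35x: [31, 19, 9, 28, 37, 24, 20]… (length divides ord_41(35)).
Decompose π into cycles: lengths [40, 1] (2 cycles, including the fixed point 0).
2 cycles on 41: each ℓ→(−1)^(ℓ−1), product (−1)^39 = -1.

-1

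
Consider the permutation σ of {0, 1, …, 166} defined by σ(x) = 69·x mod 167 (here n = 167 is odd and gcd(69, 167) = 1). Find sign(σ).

Trace 43: π^k(43) = [43, 128, 148, 25, 55, 121, 166] for k=0..6.
π_69 has 2 disjoint cycles with lengths [166, 1] on {0,…,166}.
Σ(ℓ_i−1) = 167−2 = 165; sign = (−1)^165 = -1.

-1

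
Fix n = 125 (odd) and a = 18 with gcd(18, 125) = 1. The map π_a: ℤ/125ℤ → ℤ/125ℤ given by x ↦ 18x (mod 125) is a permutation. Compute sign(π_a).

Start at x=76: 76 → 118 → 124 → 107 → 51 → 43 → 24 → … (one orbit).
The orbit structure of x ↦ 18x mod 125: 12 orbits of sizes [20, 20, 20, 20, 20, 4, 4, 4, 4, 4, 4, 1].
125 − 12 = 113 transpositions; sign(π) = (−1)^113 = -1.
Via Zolotarev, sign(π_{18}) = (18|125) = -1.

-1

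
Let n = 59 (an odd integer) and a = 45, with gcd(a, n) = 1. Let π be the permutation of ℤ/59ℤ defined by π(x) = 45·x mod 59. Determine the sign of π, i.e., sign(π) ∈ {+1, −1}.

+1

Trace 28: π^k(28) = [28, 21, 1, 45, 19, 29, 7] for k=0..6.
Cycle lengths of π_45 on ℤ/59ℤ: [29, 29, 1]; 3 cycles in total.
With 3 cycles on 59 points, sign = (−1)^{59−3} = +1.
Zolotarev: (45|59) = +1, matching the cycle-count sign.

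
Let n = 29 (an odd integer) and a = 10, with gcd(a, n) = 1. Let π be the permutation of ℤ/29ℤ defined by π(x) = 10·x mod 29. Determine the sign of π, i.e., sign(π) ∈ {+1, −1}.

-1

Start at x=26: 26 → 28 → 19 → 16 → 15 → 5 → 21 → … (one orbit).
2 cycles of lengths [28, 1].
Σ(ℓ_i−1) = 29−2 = 27; sign = (−1)^27 = -1.
Check: (10/29) = -1 by Zolotarev.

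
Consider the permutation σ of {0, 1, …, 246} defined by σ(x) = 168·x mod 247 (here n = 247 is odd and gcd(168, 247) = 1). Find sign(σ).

+1

Trace 207: π^k(207) = [207, 196, 77, 92, 142, 144, 233] for k=0..6.
The orbit structure of x ↦ 168x mod 247: 21 orbits of sizes [18, 18, 18, 18, 18, 18, 18, 18, 18, 18, 18, 18, 9, 9, 2, 2, 2, 2, 2, 2, 1].
Σ(ℓ_i−1) = 247−21 = 226; sign = (−1)^226 = +1.
(168|247)_J = +1 (Zolotarev's lemma cross-check).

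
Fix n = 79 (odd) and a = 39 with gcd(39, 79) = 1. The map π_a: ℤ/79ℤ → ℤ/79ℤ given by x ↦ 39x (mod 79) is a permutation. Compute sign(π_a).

-1

Orbit of 3 under x↦39x: [3, 38, 60, 49, 15, 32, 63]… (length divides ord_79(39)).
Decompose π into cycles: lengths [78, 1] (2 cycles, including the fixed point 0).
sign(π) = (−1)^{n − #cycles} = (−1)^{79−2} = (−1)^77 = -1.
Check: (39/79) = -1 by Zolotarev.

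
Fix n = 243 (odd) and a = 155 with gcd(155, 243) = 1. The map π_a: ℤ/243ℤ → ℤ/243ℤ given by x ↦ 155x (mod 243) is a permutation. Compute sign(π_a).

Trace 64: π^k(64) = [64, 200, 139, 161, 169, 194, 181] for k=0..6.
Decompose π into cycles: lengths [162, 54, 18, 6, 2, 1] (6 cycles, including the fixed point 0).
With 6 cycles on 243 points, sign = (−1)^{243−6} = -1.

-1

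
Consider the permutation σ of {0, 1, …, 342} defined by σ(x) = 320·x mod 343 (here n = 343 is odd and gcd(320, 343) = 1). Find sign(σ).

-1

Start at x=248: 248 → 127 → 166 → 298 → 6 → 205 → 87 → … (one orbit).
π_320 has 4 disjoint cycles with lengths [294, 42, 6, 1] on {0,…,342}.
With 4 cycles on 343 points, sign = (−1)^{343−4} = -1.
Check: (320/343) = -1 by Zolotarev.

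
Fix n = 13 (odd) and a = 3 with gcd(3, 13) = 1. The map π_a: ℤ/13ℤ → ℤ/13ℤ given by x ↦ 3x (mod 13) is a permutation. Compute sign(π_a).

+1

Trace 9: π^k(9) = [9, 1, 3] for k=0..2.
Cycle type of π: 3×4 + 1; total 5 cycles.
5 cycles on 13: each ℓ→(−1)^(ℓ−1), product (−1)^8 = +1.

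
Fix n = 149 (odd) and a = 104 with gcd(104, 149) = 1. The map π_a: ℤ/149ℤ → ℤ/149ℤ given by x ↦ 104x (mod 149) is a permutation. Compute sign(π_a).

+1

Orbit of 19 under x↦104x: [19, 39, 33, 5, 73, 142, 17]… (length divides ord_149(104)).
Cycle type of π: 37×4 + 1; total 5 cycles.
149 − 5 = 144 transpositions; sign(π) = (−1)^144 = +1.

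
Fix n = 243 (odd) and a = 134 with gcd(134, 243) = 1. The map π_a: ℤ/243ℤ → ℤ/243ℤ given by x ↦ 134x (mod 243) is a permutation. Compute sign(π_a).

Orbit of 242 under x↦134x: [242, 109, 26, 82, 53, 55, 80]… (length divides ord_243(134)).
Cycle type of π: 18×9 + 6×9 + 2×13 + 1; total 32 cycles.
sign(π) = (−1)^{n − #cycles} = (−1)^{243−32} = (−1)^211 = -1.

-1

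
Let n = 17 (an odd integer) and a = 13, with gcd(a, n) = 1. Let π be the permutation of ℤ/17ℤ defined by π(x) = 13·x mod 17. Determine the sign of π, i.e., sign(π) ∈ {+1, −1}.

Start at x=13: 13 → 16 → 4 → 1 → 13 (one orbit).
π_13 has 5 disjoint cycles with lengths [4, 4, 4, 4, 1] on {0,…,16}.
sign(π) = (−1)^{n − #cycles} = (−1)^{17−5} = (−1)^12 = +1.

+1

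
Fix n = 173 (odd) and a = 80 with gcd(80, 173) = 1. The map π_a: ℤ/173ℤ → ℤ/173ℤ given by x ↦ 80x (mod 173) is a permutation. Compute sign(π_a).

Start at x=172: 172 → 93 → 1 → 80 → 172 (one orbit).
44 cycles of lengths [4, 4, 4, 4, 4, 4, 4, 4, 4, 4, 4, 4, 4, 4, 4, 4, 4, 4, 4, 4, 4, 4, 4, 4, 4, 4, 4, 4, 4, 4, 4, 4, 4, 4, 4, 4, 4, 4, 4, 4, 4, 4, 4, 1].
n − c = 173 − 44 = 129; sign = (−1)^129 = -1.

-1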